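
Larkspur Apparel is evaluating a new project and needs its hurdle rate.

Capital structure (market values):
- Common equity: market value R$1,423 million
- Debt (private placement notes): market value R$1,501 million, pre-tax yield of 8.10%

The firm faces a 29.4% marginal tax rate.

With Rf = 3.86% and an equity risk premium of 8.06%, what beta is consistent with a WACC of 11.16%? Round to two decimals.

Total capital V = 1423 + 1501 = 2924.
Equity weight = 1423/2924 = 0.4867.
Private placement notes weight = 1501/2924 = 0.5133.
Debt contribution = 0.5133 × 8.1% × (1 − 29.4%) = 2.9356%.
Required equity contribution = 11.16% − 2.9356% = 8.2244%  ⇒  Re = 16.8997%.
CAPM: 16.8997% = 3.86% + β × 8.06%  ⇒  β = 1.6178.

1.62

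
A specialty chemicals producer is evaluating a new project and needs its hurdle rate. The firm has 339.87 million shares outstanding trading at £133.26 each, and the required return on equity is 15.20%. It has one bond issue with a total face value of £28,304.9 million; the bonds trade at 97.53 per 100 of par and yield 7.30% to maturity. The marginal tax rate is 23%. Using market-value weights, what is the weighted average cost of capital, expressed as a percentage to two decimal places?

Market value of equity E = 133.26 × 339.87m = 45291.0762m. Market value of debt D = 28304.9m × 97.53/100 = 27605.76897m.
Total capital V = 45291.0762 + 27605.76897 = 72896.84517.
Equity: weight = 45291.0762/72896.84517 = 0.6213; cost = 15.2%.
Bonds outstanding: weight = 27605.76897/72896.84517 = 0.3787; after-tax cost = 7.3% × (1 − 23%) = 5.6210%.
WACC = 0.6213 × 15.2000% + 0.3787 × 5.6210% = 11.5725%.

11.57%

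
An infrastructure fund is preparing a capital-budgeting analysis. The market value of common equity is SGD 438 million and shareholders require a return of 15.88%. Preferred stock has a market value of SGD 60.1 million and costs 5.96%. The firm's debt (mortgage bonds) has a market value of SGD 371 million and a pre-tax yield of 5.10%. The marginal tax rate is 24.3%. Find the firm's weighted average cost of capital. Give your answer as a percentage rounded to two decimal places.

Total capital V = 438 + 60.1 + 371 = 869.1.
Equity: weight = 438/869.1 = 0.5040; cost = 15.88%.
Preferred: weight = 60.1/869.1 = 0.0692; cost = 5.96%.
Mortgage bonds: weight = 371/869.1 = 0.4269; after-tax cost = 5.1% × (1 − 24.3%) = 3.8607%.
WACC = 0.5040 × 15.8800% + 0.0692 × 5.9600% + 0.4269 × 3.8607% = 10.0632%.

10.06%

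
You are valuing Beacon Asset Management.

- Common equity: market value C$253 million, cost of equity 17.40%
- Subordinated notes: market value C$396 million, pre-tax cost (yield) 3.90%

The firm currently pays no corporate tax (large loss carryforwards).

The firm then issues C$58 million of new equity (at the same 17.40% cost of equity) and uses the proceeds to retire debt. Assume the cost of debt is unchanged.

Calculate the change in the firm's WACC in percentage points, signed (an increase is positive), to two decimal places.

Current WACC:
Total capital V = 253 + 396 = 649.
Equity: weight = 253/649 = 0.3898; cost = 17.4%.
Subordinated notes: weight = 396/649 = 0.6102; after-tax cost = 3.9% × (1 − 0%) = 3.9000%.
WACC = 0.3898 × 17.4000% + 0.6102 × 3.9000% = 9.1627%.
After the change:
Total capital V = 311 + 338 = 649.
Equity: weight = 311/649 = 0.4792; cost = 17.4%.
Subordinated notes: weight = 338/649 = 0.5208; after-tax cost = 3.9% × (1 − 0%) = 3.9000%.
WACC = 0.4792 × 17.4000% + 0.5208 × 3.9000% = 10.3692%.
Change in WACC = 10.3692% − 9.1627% = 1.2065 pp.

+1.21 pp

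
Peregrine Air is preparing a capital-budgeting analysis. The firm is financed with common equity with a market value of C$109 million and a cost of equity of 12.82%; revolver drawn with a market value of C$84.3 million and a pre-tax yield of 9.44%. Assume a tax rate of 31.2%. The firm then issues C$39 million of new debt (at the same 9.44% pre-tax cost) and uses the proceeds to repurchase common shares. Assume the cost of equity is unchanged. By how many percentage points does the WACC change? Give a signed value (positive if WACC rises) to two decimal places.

Current WACC:
Total capital V = 109 + 84.3 = 193.3.
Equity: weight = 109/193.3 = 0.5639; cost = 12.82%.
Revolver drawn: weight = 84.3/193.3 = 0.4361; after-tax cost = 9.44% × (1 − 31.2%) = 6.4947%.
WACC = 0.5639 × 12.8200% + 0.4361 × 6.4947% = 10.0615%.
After the change:
Total capital V = 70 + 123.3 = 193.3.
Equity: weight = 70/193.3 = 0.3621; cost = 12.82%.
Revolver drawn: weight = 123.3/193.3 = 0.6379; after-tax cost = 9.44% × (1 − 31.2%) = 6.4947%.
WACC = 0.3621 × 12.8200% + 0.6379 × 6.4947% = 8.7853%.
Change in WACC = 8.7853% − 10.0615% = -1.2762 pp.

-1.28 pp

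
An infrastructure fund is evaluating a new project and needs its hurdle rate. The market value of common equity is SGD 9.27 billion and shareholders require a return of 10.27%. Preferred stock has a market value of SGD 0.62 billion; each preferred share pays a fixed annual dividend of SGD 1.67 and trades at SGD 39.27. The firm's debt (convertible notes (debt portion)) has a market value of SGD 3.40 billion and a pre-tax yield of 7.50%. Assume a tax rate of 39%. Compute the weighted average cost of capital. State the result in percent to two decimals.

Cost of preferred: Rp = 1.67 / 39.27 = 4.2526%.
Total capital V = 9.27 + 0.62 + 3.4 = 13.29.
Equity: weight = 9.27/13.29 = 0.6975; cost = 10.27%.
Preferred: weight = 0.62/13.29 = 0.0467; cost = 4.2526%.
Convertible notes (debt portion): weight = 3.4/13.29 = 0.2558; after-tax cost = 7.5% × (1 − 39%) = 4.5750%.
WACC = 0.6975 × 10.2700% + 0.0467 × 4.2526% + 0.2558 × 4.5750% = 8.5323%.

8.53%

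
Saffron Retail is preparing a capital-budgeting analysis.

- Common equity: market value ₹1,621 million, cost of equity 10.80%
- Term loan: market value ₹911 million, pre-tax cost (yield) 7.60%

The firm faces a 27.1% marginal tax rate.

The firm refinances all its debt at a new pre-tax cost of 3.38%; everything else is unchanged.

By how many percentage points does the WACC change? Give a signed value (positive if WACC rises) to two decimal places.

Current WACC:
Total capital V = 1621 + 911 = 2532.
Equity: weight = 1621/2532 = 0.6402; cost = 10.8%.
Term loan: weight = 911/2532 = 0.3598; after-tax cost = 7.6% × (1 − 27.1%) = 5.5404%.
WACC = 0.6402 × 10.8000% + 0.3598 × 5.5404% = 8.9076%.
After the change:
Total capital V = 1621 + 911 = 2532.
Equity: weight = 1621/2532 = 0.6402; cost = 10.8%.
Term loan: weight = 911/2532 = 0.3598; after-tax cost = 3.38% × (1 − 27.1%) = 2.4640%.
WACC = 0.6402 × 10.8000% + 0.3598 × 2.4640% = 7.8008%.
Change in WACC = 7.8008% − 8.9076% = -1.1069 pp.

-1.11 pp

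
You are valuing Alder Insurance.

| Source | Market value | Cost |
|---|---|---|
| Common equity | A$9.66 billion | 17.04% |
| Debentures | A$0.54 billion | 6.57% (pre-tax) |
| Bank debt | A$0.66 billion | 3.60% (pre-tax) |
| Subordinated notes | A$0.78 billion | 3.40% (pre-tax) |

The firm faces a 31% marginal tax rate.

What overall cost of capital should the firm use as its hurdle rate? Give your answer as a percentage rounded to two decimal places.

14.65%

Total capital V = 9.66 + 0.54 + 0.66 + 0.78 = 11.64.
Equity: weight = 9.66/11.64 = 0.8299; cost = 17.04%.
Debentures: weight = 0.54/11.64 = 0.0464; after-tax cost = 6.57% × (1 − 31%) = 4.5333%.
Bank debt: weight = 0.66/11.64 = 0.0567; after-tax cost = 3.6% × (1 − 31%) = 2.4840%.
Subordinated notes: weight = 0.78/11.64 = 0.0670; after-tax cost = 3.4% × (1 − 31%) = 2.3460%.
WACC = 0.8299 × 17.0400% + 0.0464 × 4.5333% + 0.0567 × 2.4840% + 0.0670 × 2.3460% = 14.6498%.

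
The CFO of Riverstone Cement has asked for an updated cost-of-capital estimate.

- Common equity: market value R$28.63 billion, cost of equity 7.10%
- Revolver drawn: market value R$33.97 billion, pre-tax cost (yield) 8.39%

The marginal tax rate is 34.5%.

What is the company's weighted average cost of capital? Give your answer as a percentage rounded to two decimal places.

Total capital V = 28.63 + 33.97 = 62.6.
Equity: weight = 28.63/62.6 = 0.4573; cost = 7.1%.
Revolver drawn: weight = 33.97/62.6 = 0.5427; after-tax cost = 8.39% × (1 − 34.5%) = 5.4955%.
WACC = 0.4573 × 7.1000% + 0.5427 × 5.4955% = 6.2293%.

6.23%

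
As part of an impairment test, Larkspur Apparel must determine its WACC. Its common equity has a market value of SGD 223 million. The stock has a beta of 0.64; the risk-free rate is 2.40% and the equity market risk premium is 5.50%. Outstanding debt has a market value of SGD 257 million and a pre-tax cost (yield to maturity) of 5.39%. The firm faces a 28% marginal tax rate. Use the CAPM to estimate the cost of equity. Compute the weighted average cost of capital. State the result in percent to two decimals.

4.83%

Cost of equity via CAPM: Re = 2.4% + 0.64 × 5.5% = 5.9200%.
Total capital V = 223 + 257 = 480.
Equity: weight = 223/480 = 0.4646; cost = 5.92%.
Debt: weight = 257/480 = 0.5354; after-tax cost = 5.39% × (1 − 28%) = 3.8808%.
WACC = 0.4646 × 5.9200% + 0.5354 × 3.8808% = 4.8282%.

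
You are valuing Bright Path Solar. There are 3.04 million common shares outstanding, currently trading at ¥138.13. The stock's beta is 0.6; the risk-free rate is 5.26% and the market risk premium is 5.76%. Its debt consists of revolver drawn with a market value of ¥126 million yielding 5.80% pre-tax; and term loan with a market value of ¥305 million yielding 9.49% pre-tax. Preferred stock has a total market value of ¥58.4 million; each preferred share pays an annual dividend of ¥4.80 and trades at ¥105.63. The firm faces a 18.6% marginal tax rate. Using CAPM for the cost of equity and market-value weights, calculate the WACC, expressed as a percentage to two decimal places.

Cost of equity via CAPM: Re = 5.26% + 0.6 × 5.76% = 8.7160%.
Cost of preferred: Rp = 4.8 / 105.63 = 4.5442%.
Market value of equity E = 138.13 × 3.04m = 419.9152m.
Total capital V = 419.9152 + 58.4 + 126 + 305 = 909.3152.
Equity: weight = 419.9152/909.3152 = 0.4618; cost = 8.716%.
Preferred: weight = 58.4/909.3152 = 0.0642; cost = 4.5442%.
Revolver drawn: weight = 126/909.3152 = 0.1386; after-tax cost = 5.8% × (1 − 18.6%) = 4.7212%.
Term loan: weight = 305/909.3152 = 0.3354; after-tax cost = 9.49% × (1 − 18.6%) = 7.7249%.
WACC = 0.4618 × 8.7160% + 0.0642 × 4.5442% + 0.1386 × 4.7212% + 0.3354 × 7.7249% = 7.5621%.

7.56%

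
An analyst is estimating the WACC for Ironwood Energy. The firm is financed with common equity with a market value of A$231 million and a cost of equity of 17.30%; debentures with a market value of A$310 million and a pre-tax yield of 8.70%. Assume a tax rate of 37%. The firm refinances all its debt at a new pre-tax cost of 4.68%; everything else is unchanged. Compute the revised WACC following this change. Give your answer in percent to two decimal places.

9.08%

After the change:
Total capital V = 231 + 310 = 541.
Equity: weight = 231/541 = 0.4270; cost = 17.3%.
Debentures: weight = 310/541 = 0.5730; after-tax cost = 4.68% × (1 − 37%) = 2.9484%.
WACC = 0.4270 × 17.3000% + 0.5730 × 2.9484% = 9.0763%.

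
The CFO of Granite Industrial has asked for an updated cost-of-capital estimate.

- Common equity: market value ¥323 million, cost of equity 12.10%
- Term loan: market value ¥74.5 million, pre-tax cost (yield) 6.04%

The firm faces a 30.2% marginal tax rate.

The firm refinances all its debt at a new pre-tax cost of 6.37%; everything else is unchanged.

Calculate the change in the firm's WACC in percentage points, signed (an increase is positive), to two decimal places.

+0.04 pp

Current WACC:
Total capital V = 323 + 74.5 = 397.5.
Equity: weight = 323/397.5 = 0.8126; cost = 12.1%.
Term loan: weight = 74.5/397.5 = 0.1874; after-tax cost = 6.04% × (1 − 30.2%) = 4.2159%.
WACC = 0.8126 × 12.1000% + 0.1874 × 4.2159% = 10.6224%.
After the change:
Total capital V = 323 + 74.5 = 397.5.
Equity: weight = 323/397.5 = 0.8126; cost = 12.1%.
Term loan: weight = 74.5/397.5 = 0.1874; after-tax cost = 6.37% × (1 − 30.2%) = 4.4463%.
WACC = 0.8126 × 12.1000% + 0.1874 × 4.4463% = 10.6655%.
Change in WACC = 10.6655% − 10.6224% = 0.0432 pp.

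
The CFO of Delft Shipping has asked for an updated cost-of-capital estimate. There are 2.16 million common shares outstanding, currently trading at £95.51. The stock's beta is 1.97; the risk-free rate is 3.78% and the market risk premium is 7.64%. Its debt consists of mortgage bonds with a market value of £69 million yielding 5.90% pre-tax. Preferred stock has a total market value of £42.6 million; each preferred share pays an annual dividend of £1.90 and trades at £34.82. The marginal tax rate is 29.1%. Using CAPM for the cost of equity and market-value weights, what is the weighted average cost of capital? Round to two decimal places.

13.86%

Cost of equity via CAPM: Re = 3.78% + 1.97 × 7.64% = 18.8308%.
Cost of preferred: Rp = 1.9 / 34.82 = 5.4566%.
Market value of equity E = 95.51 × 2.16m = 206.3016m.
Total capital V = 206.3016 + 42.6 + 69 = 317.9016.
Equity: weight = 206.3016/317.9016 = 0.6489; cost = 18.8308%.
Preferred: weight = 42.6/317.9016 = 0.1340; cost = 5.4566%.
Mortgage bonds: weight = 69/317.9016 = 0.2170; after-tax cost = 5.9% × (1 − 29.1%) = 4.1831%.
WACC = 0.6489 × 18.8308% + 0.1340 × 5.4566% + 0.2170 × 4.1831% = 13.8593%.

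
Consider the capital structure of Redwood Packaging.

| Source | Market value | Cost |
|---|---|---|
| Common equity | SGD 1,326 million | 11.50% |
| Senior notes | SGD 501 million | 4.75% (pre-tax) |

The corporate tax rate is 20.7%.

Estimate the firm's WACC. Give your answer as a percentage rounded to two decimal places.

9.38%

Total capital V = 1326 + 501 = 1827.
Equity: weight = 1326/1827 = 0.7258; cost = 11.5%.
Senior notes: weight = 501/1827 = 0.2742; after-tax cost = 4.75% × (1 − 20.7%) = 3.7668%.
WACC = 0.7258 × 11.5000% + 0.2742 × 3.7668% = 9.3794%.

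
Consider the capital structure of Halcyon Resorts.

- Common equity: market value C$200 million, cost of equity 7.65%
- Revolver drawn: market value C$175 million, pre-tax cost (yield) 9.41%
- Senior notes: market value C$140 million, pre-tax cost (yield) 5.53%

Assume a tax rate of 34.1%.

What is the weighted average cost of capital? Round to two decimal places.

6.07%

Total capital V = 200 + 175 + 140 = 515.
Equity: weight = 200/515 = 0.3883; cost = 7.65%.
Revolver drawn: weight = 175/515 = 0.3398; after-tax cost = 9.41% × (1 − 34.1%) = 6.2012%.
Senior notes: weight = 140/515 = 0.2718; after-tax cost = 5.53% × (1 − 34.1%) = 3.6443%.
WACC = 0.3883 × 7.6500% + 0.3398 × 6.2012% + 0.2718 × 3.6443% = 6.0687%.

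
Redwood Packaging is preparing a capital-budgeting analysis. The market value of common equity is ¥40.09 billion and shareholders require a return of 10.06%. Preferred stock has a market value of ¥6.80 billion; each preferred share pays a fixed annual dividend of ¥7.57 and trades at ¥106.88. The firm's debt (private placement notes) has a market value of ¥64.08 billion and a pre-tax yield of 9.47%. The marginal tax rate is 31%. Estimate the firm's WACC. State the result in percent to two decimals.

7.84%

Cost of preferred: Rp = 7.57 / 106.88 = 7.0827%.
Total capital V = 40.09 + 6.8 + 64.08 = 110.97.
Equity: weight = 40.09/110.97 = 0.3613; cost = 10.06%.
Preferred: weight = 6.8/110.97 = 0.0613; cost = 7.0827%.
Private placement notes: weight = 64.08/110.97 = 0.5775; after-tax cost = 9.47% × (1 − 31%) = 6.5343%.
WACC = 0.3613 × 10.0600% + 0.0613 × 7.0827% + 0.5775 × 6.5343% = 7.8416%.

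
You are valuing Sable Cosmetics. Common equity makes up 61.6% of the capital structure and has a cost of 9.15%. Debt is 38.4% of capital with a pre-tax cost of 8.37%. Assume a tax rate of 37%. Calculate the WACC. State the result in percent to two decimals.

7.66%

After-tax cost of debt = 8.37% × (1 − 37%) = 5.2731%.
WACC = 0.616 × 9.1500% + 0.384 × 5.2731% = 7.6613%.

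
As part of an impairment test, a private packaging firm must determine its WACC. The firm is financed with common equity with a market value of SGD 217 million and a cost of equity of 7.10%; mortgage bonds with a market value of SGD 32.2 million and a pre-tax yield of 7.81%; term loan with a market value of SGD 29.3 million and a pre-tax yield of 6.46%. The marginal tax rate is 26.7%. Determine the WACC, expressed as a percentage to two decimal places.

6.69%

Total capital V = 217 + 32.2 + 29.3 = 278.5.
Equity: weight = 217/278.5 = 0.7792; cost = 7.1%.
Mortgage bonds: weight = 32.2/278.5 = 0.1156; after-tax cost = 7.81% × (1 − 26.7%) = 5.7247%.
Term loan: weight = 29.3/278.5 = 0.1052; after-tax cost = 6.46% × (1 − 26.7%) = 4.7352%.
WACC = 0.7792 × 7.1000% + 0.1156 × 5.7247% + 0.1052 × 4.7352% = 6.6922%.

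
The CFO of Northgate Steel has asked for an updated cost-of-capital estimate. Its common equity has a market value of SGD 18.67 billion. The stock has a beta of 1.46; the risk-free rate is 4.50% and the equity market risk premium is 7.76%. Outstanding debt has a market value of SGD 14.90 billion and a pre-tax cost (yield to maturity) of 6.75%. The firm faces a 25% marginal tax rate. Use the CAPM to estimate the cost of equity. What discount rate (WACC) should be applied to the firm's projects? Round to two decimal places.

11.05%

Cost of equity via CAPM: Re = 4.5% + 1.46 × 7.76% = 15.8296%.
Total capital V = 18.67 + 14.9 = 33.57.
Equity: weight = 18.67/33.57 = 0.5562; cost = 15.8296%.
Debt: weight = 14.9/33.57 = 0.4438; after-tax cost = 6.75% × (1 − 25%) = 5.0625%.
WACC = 0.5562 × 15.8296% + 0.4438 × 5.0625% = 11.0506%.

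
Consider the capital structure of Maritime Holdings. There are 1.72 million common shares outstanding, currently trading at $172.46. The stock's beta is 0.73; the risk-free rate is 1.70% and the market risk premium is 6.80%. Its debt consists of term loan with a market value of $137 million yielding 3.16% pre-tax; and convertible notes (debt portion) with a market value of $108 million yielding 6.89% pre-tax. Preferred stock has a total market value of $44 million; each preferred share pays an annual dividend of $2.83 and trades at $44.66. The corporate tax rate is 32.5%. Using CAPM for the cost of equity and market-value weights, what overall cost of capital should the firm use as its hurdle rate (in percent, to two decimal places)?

Cost of equity via CAPM: Re = 1.7% + 0.73 × 6.8% = 6.6640%.
Cost of preferred: Rp = 2.83 / 44.66 = 6.3368%.
Market value of equity E = 172.46 × 1.72m = 296.6312m.
Total capital V = 296.6312 + 44 + 137 + 108 = 585.6312.
Equity: weight = 296.6312/585.6312 = 0.5065; cost = 6.664%.
Preferred: weight = 44/585.6312 = 0.0751; cost = 6.3368%.
Term loan: weight = 137/585.6312 = 0.2339; after-tax cost = 3.16% × (1 − 32.5%) = 2.1330%.
Convertible notes (debt portion): weight = 108/585.6312 = 0.1844; after-tax cost = 6.89% × (1 − 32.5%) = 4.6508%.
WACC = 0.5065 × 6.6640% + 0.0751 × 6.3368% + 0.2339 × 2.1330% + 0.1844 × 4.6508% = 5.2082%.

5.21%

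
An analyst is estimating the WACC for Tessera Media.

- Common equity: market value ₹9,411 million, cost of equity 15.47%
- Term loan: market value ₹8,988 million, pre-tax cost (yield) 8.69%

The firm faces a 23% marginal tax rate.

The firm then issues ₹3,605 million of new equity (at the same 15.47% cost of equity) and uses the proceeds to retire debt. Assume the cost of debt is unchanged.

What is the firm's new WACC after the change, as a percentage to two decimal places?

After the change:
Total capital V = 13016 + 5383 = 18399.
Equity: weight = 13016/18399 = 0.7074; cost = 15.47%.
Term loan: weight = 5383/18399 = 0.2926; after-tax cost = 8.69% × (1 − 23%) = 6.6913%.
WACC = 0.7074 × 15.4700% + 0.2926 × 6.6913% = 12.9016%.

12.90%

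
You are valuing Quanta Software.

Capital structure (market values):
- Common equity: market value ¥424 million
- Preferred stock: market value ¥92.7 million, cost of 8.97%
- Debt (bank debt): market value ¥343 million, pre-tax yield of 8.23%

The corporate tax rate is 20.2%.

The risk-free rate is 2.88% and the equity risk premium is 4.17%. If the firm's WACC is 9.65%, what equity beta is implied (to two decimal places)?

2.26

Total capital V = 424 + 92.7 + 343 = 859.7.
Equity weight = 424/859.7 = 0.4932.
Preferred weight = 92.7/859.7 = 0.1078.
Bank debt weight = 343/859.7 = 0.3990.
Debt contribution = 0.3990 × 8.23% × (1 − 20.2%) = 2.6203%.
Preferred contribution = 0.1078 × 8.97% = 0.9672%.
Required equity contribution = 9.65% − 3.5875% = 6.0625%  ⇒  Re = 12.2923%.
CAPM: 12.2923% = 2.88% + β × 4.17%  ⇒  β = 2.2571.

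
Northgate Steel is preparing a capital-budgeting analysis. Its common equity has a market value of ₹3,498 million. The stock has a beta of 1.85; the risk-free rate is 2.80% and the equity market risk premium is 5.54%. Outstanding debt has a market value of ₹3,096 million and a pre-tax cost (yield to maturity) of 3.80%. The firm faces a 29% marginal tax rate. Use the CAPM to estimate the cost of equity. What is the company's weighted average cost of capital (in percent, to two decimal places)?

8.19%

Cost of equity via CAPM: Re = 2.8% + 1.85 × 5.54% = 13.0490%.
Total capital V = 3498 + 3096 = 6594.
Equity: weight = 3498/6594 = 0.5305; cost = 13.049%.
Debt: weight = 3096/6594 = 0.4695; after-tax cost = 3.8% × (1 − 29%) = 2.6980%.
WACC = 0.5305 × 13.0490% + 0.4695 × 2.6980% = 8.1890%.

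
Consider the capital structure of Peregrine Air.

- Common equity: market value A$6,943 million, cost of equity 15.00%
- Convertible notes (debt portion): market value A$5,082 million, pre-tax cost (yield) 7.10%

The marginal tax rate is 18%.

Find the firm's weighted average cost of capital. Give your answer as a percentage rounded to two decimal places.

Total capital V = 6943 + 5082 = 12025.
Equity: weight = 6943/12025 = 0.5774; cost = 15%.
Convertible notes (debt portion): weight = 5082/12025 = 0.4226; after-tax cost = 7.1% × (1 − 18%) = 5.8220%.
WACC = 0.5774 × 15.0000% + 0.4226 × 5.8220% = 11.1212%.

11.12%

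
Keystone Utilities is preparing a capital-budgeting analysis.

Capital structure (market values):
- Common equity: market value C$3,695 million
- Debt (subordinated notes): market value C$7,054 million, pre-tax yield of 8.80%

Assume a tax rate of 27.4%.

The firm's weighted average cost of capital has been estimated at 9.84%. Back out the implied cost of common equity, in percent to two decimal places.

Total capital V = 3695 + 7054 = 10749.
Equity weight = 3695/10749 = 0.3438.
Subordinated notes weight = 7054/10749 = 0.6562.
Debt contribution = 0.6562 × 8.8% × (1 − 27.4%) = 4.1926%.
Required equity contribution = 9.84% − 4.1926% = 5.6474%.
Re = 5.6474% / 0.3438 = 16.4286%.

16.43%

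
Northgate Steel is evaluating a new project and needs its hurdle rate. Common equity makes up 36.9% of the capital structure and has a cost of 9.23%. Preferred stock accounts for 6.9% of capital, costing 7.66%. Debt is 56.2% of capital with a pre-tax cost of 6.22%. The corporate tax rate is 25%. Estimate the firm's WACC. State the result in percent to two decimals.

After-tax cost of debt = 6.22% × (1 − 25%) = 4.6650%.
WACC = 0.369 × 9.2300% + 0.069 × 7.6600% + 0.562 × 4.6650% = 6.5561%.

6.56%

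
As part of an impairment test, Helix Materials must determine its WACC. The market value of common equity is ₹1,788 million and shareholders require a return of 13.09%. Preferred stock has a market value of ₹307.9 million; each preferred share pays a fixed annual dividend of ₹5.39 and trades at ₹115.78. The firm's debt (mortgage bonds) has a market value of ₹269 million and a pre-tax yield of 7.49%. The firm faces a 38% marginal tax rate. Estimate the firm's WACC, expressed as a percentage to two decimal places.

11.03%

Cost of preferred: Rp = 5.39 / 115.78 = 4.6554%.
Total capital V = 1788 + 307.9 + 269 = 2364.9.
Equity: weight = 1788/2364.9 = 0.7561; cost = 13.09%.
Preferred: weight = 307.9/2364.9 = 0.1302; cost = 4.6554%.
Mortgage bonds: weight = 269/2364.9 = 0.1137; after-tax cost = 7.49% × (1 − 38%) = 4.6438%.
WACC = 0.7561 × 13.0900% + 0.1302 × 4.6554% + 0.1137 × 4.6438% = 11.0311%.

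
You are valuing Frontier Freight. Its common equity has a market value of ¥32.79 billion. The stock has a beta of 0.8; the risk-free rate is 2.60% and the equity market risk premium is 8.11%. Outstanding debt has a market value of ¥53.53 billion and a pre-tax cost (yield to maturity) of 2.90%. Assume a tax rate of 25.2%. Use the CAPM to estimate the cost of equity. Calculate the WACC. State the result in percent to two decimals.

Cost of equity via CAPM: Re = 2.6% + 0.8 × 8.11% = 9.0880%.
Total capital V = 32.79 + 53.53 = 86.32.
Equity: weight = 32.79/86.32 = 0.3799; cost = 9.088%.
Debt: weight = 53.53/86.32 = 0.6201; after-tax cost = 2.9% × (1 − 25.2%) = 2.1692%.
WACC = 0.3799 × 9.0880% + 0.6201 × 2.1692% = 4.7974%.

4.80%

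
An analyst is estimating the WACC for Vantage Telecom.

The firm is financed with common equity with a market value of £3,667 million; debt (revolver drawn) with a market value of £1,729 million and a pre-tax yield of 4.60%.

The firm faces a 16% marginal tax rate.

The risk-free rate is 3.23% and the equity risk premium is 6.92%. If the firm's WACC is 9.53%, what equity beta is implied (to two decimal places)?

Total capital V = 3667 + 1729 = 5396.
Equity weight = 3667/5396 = 0.6796.
Revolver drawn weight = 1729/5396 = 0.3204.
Debt contribution = 0.3204 × 4.6% × (1 − 16%) = 1.2381%.
Required equity contribution = 9.53% − 1.2381% = 8.2919%  ⇒  Re = 12.2015%.
CAPM: 12.2015% = 3.23% + β × 6.92%  ⇒  β = 1.2965.

1.30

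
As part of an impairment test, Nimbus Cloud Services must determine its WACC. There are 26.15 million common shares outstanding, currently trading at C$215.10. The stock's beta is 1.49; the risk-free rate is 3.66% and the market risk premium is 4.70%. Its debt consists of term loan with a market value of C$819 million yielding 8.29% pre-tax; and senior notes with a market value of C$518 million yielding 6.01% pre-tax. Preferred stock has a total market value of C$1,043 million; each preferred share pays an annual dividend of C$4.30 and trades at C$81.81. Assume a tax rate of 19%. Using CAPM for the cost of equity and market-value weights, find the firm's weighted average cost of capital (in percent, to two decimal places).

9.18%

Cost of equity via CAPM: Re = 3.66% + 1.49 × 4.7% = 10.6630%.
Cost of preferred: Rp = 4.3 / 81.81 = 5.2561%.
Market value of equity E = 215.1 × 26.15m = 5624.865m.
Total capital V = 5624.865 + 1043 + 819 + 518 = 8004.865.
Equity: weight = 5624.865/8004.865 = 0.7027; cost = 10.663%.
Preferred: weight = 1043/8004.865 = 0.1303; cost = 5.2561%.
Term loan: weight = 819/8004.865 = 0.1023; after-tax cost = 8.29% × (1 − 19%) = 6.7149%.
Senior notes: weight = 518/8004.865 = 0.0647; after-tax cost = 6.01% × (1 − 19%) = 4.8681%.
WACC = 0.7027 × 10.6630% + 0.1303 × 5.2561% + 0.1023 × 6.7149% + 0.0647 × 4.8681% = 9.1796%.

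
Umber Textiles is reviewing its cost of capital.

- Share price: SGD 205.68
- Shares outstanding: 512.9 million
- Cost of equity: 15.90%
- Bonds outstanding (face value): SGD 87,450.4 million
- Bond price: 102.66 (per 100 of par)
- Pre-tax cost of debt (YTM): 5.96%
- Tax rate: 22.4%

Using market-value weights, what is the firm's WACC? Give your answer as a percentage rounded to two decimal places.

Market value of equity E = 205.68 × 512.9m = 105493.272m. Market value of debt D = 87450.4m × 102.66/100 = 89776.58064m.
Total capital V = 105493.272 + 89776.58064 = 195269.85264.
Equity: weight = 105493.272/195269.85264 = 0.5402; cost = 15.9%.
Bonds outstanding: weight = 89776.58064/195269.85264 = 0.4598; after-tax cost = 5.96% × (1 − 22.4%) = 4.6250%.
WACC = 0.5402 × 15.9000% + 0.4598 × 4.6250% = 10.7162%.

10.72%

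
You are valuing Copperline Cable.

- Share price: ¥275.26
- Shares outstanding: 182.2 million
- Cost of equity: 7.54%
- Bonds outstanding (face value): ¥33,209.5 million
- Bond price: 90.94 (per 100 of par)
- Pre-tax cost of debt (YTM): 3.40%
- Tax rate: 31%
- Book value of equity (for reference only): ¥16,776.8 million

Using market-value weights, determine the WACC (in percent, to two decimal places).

5.59%

Market value of equity E = 275.26 × 182.2m = 50152.372m. Market value of debt D = 33209.5m × 90.94/100 = 30200.7193m.
Total capital V = 50152.372 + 30200.7193 = 80353.0913.
Equity: weight = 50152.372/80353.0913 = 0.6241; cost = 7.54%.
Bonds outstanding: weight = 30200.7193/80353.0913 = 0.3759; after-tax cost = 3.4% × (1 − 31%) = 2.3460%.
WACC = 0.6241 × 7.5400% + 0.3759 × 2.3460% = 5.5878%.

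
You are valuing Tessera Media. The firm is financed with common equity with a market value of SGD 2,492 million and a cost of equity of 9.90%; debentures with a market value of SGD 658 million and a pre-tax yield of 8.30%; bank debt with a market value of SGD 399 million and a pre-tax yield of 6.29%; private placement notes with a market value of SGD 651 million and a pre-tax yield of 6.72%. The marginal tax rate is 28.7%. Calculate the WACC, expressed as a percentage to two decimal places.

7.97%

Total capital V = 2492 + 658 + 399 + 651 = 4200.
Equity: weight = 2492/4200 = 0.5933; cost = 9.9%.
Debentures: weight = 658/4200 = 0.1567; after-tax cost = 8.3% × (1 − 28.7%) = 5.9179%.
Bank debt: weight = 399/4200 = 0.0950; after-tax cost = 6.29% × (1 − 28.7%) = 4.4848%.
Private placement notes: weight = 651/4200 = 0.1550; after-tax cost = 6.72% × (1 − 28.7%) = 4.7914%.
WACC = 0.5933 × 9.9000% + 0.1567 × 5.9179% + 0.0950 × 4.4848% + 0.1550 × 4.7914% = 7.9699%.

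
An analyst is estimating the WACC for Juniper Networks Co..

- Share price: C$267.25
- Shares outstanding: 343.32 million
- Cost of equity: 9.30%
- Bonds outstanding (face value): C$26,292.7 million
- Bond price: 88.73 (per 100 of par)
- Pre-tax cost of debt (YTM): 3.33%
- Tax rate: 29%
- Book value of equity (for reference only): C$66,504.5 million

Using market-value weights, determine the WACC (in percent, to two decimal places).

Market value of equity E = 267.25 × 343.32m = 91752.27m. Market value of debt D = 26292.7m × 88.73/100 = 23329.51271m.
Total capital V = 91752.27 + 23329.51271 = 115081.78271.
Equity: weight = 91752.27/115081.78271 = 0.7973; cost = 9.3%.
Bonds outstanding: weight = 23329.51271/115081.78271 = 0.2027; after-tax cost = 3.33% × (1 − 29%) = 2.3643%.
WACC = 0.7973 × 9.3000% + 0.2027 × 2.3643% = 7.8940%.

7.89%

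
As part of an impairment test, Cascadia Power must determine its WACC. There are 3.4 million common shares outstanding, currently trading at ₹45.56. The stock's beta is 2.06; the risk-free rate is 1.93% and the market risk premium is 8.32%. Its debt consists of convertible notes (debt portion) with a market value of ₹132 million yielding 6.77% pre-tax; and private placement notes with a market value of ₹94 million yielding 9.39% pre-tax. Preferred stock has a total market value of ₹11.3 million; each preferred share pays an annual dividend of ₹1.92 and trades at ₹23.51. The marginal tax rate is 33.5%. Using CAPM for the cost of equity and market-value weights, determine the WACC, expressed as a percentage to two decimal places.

10.78%

Cost of equity via CAPM: Re = 1.93% + 2.06 × 8.32% = 19.0692%.
Cost of preferred: Rp = 1.92 / 23.51 = 8.1667%.
Market value of equity E = 45.56 × 3.4m = 154.904m.
Total capital V = 154.904 + 11.3 + 132 + 94 = 392.204.
Equity: weight = 154.904/392.204 = 0.3950; cost = 19.0692%.
Preferred: weight = 11.3/392.204 = 0.0288; cost = 8.1667%.
Convertible notes (debt portion): weight = 132/392.204 = 0.3366; after-tax cost = 6.77% × (1 − 33.5%) = 4.5020%.
Private placement notes: weight = 94/392.204 = 0.2397; after-tax cost = 9.39% × (1 − 33.5%) = 6.2444%.
WACC = 0.3950 × 19.0692% + 0.0288 × 8.1667% + 0.3366 × 4.5020% + 0.2397 × 6.2444% = 10.7786%.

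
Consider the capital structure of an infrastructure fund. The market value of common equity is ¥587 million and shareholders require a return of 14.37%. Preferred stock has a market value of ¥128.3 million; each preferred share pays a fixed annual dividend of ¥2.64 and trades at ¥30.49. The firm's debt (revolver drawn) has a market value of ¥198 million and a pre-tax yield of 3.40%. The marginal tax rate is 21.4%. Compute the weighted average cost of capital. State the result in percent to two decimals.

Cost of preferred: Rp = 2.64 / 30.49 = 8.6586%.
Total capital V = 587 + 128.3 + 198 = 913.3.
Equity: weight = 587/913.3 = 0.6427; cost = 14.37%.
Preferred: weight = 128.3/913.3 = 0.1405; cost = 8.6586%.
Revolver drawn: weight = 198/913.3 = 0.2168; after-tax cost = 3.4% × (1 − 21.4%) = 2.6724%.
WACC = 0.6427 × 14.3700% + 0.1405 × 8.6586% + 0.2168 × 2.6724% = 11.0317%.

11.03%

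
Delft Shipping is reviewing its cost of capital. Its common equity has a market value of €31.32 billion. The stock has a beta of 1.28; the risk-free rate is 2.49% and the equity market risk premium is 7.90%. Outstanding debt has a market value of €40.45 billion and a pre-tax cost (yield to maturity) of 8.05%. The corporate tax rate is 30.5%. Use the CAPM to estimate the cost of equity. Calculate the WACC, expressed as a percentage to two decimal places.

8.65%

Cost of equity via CAPM: Re = 2.49% + 1.28 × 7.9% = 12.6020%.
Total capital V = 31.32 + 40.45 = 71.77.
Equity: weight = 31.32/71.77 = 0.4364; cost = 12.602%.
Debt: weight = 40.45/71.77 = 0.5636; after-tax cost = 8.05% × (1 − 30.5%) = 5.5948%.
WACC = 0.4364 × 12.6020% + 0.5636 × 5.5948% = 8.6527%.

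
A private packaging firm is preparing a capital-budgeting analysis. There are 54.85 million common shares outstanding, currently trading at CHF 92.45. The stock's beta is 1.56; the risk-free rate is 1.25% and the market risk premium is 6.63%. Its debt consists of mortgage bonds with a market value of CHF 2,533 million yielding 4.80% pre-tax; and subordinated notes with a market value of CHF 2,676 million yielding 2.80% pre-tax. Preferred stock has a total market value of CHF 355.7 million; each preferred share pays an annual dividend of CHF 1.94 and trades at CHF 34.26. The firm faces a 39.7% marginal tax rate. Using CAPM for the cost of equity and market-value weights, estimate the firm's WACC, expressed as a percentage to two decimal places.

6.83%

Cost of equity via CAPM: Re = 1.25% + 1.56 × 6.63% = 11.5928%.
Cost of preferred: Rp = 1.94 / 34.26 = 5.6626%.
Market value of equity E = 92.45 × 54.85m = 5070.8825m.
Total capital V = 5070.8825 + 355.7 + 2533 + 2676 = 10635.5825.
Equity: weight = 5070.8825/10635.5825 = 0.4768; cost = 11.5928%.
Preferred: weight = 355.7/10635.5825 = 0.0334; cost = 5.6626%.
Mortgage bonds: weight = 2533/10635.5825 = 0.2382; after-tax cost = 4.8% × (1 − 39.7%) = 2.8944%.
Subordinated notes: weight = 2676/10635.5825 = 0.2516; after-tax cost = 2.8% × (1 − 39.7%) = 1.6884%.
WACC = 0.4768 × 11.5928% + 0.0334 × 5.6626% + 0.2382 × 2.8944% + 0.2516 × 1.6884% = 6.8308%.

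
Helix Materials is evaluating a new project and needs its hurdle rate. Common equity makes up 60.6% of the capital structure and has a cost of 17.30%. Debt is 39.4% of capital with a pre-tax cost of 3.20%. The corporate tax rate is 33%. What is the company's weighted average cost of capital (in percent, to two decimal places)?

11.33%

After-tax cost of debt = 3.2% × (1 − 33%) = 2.1440%.
WACC = 0.606 × 17.3000% + 0.394 × 2.1440% = 11.3285%.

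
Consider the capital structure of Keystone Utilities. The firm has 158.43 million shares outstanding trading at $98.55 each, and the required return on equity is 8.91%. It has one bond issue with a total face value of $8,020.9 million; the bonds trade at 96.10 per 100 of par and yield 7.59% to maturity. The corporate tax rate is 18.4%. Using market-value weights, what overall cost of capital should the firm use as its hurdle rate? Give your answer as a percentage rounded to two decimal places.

Market value of equity E = 98.55 × 158.43m = 15613.2765m. Market value of debt D = 8020.9m × 96.1/100 = 7708.0849m.
Total capital V = 15613.2765 + 7708.0849 = 23321.3614.
Equity: weight = 15613.2765/23321.3614 = 0.6695; cost = 8.91%.
Bonds outstanding: weight = 7708.0849/23321.3614 = 0.3305; after-tax cost = 7.59% × (1 − 18.4%) = 6.1934%.
WACC = 0.6695 × 8.9100% + 0.3305 × 6.1934% = 8.0121%.

8.01%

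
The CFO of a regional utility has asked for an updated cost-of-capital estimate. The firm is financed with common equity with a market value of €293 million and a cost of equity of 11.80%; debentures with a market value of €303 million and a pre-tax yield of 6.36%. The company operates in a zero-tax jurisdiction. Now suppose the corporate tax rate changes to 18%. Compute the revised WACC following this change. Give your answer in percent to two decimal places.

After the change:
Total capital V = 293 + 303 = 596.
Equity: weight = 293/596 = 0.4916; cost = 11.8%.
Debentures: weight = 303/596 = 0.5084; after-tax cost = 6.36% × (1 − 18%) = 5.2152%.
WACC = 0.4916 × 11.8000% + 0.5084 × 5.2152% = 8.4524%.

8.45%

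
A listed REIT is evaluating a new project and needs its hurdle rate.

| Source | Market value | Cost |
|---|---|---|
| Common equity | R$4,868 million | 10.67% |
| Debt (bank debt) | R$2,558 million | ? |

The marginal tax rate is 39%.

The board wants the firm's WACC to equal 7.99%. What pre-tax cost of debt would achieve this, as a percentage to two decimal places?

Total capital V = 4868 + 2558 = 7426.
Equity weight = 4868/7426 = 0.6555.
Bank debt weight = 2558/7426 = 0.3445.
Equity contribution = 0.6555 × 10.67% = 6.9946%.
Remaining for debt = 7.99% − 6.9946% = 0.9954%.
Rd × (1 − 39%) × 0.3445 = 0.9954%  ⇒  Rd = 4.7374%.

4.74%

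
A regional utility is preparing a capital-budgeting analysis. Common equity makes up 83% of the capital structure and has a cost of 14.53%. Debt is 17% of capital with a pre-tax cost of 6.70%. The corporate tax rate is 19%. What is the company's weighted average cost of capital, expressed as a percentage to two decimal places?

After-tax cost of debt = 6.7% × (1 − 19%) = 5.4270%.
WACC = 0.830 × 14.5300% + 0.170 × 5.4270% = 12.9825%.

12.98%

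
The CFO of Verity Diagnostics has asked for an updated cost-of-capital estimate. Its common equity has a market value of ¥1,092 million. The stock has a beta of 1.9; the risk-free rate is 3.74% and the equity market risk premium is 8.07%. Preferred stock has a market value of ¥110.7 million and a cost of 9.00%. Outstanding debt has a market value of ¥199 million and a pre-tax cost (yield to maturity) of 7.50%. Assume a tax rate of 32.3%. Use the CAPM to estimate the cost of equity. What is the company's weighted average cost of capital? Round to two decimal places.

Cost of equity via CAPM: Re = 3.74% + 1.9 × 8.07% = 19.0730%.
Total capital V = 1092 + 110.7 + 199 = 1401.7.
Equity: weight = 1092/1401.7 = 0.7791; cost = 19.073%.
Preferred: weight = 110.7/1401.7 = 0.0790; cost = 9%.
Debt: weight = 199/1401.7 = 0.1420; after-tax cost = 7.5% × (1 − 32.3%) = 5.0775%.
WACC = 0.7791 × 19.0730% + 0.0790 × 9.0000% + 0.1420 × 5.0775% = 16.2905%.

16.29%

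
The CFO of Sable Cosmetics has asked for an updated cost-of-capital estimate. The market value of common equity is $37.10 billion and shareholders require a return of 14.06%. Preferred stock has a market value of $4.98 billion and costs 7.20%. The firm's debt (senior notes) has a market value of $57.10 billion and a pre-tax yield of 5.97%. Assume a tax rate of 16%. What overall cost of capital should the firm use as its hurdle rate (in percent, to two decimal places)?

Total capital V = 37.1 + 4.98 + 57.1 = 99.18.
Equity: weight = 37.1/99.18 = 0.3741; cost = 14.06%.
Preferred: weight = 4.98/99.18 = 0.0502; cost = 7.2%.
Senior notes: weight = 57.1/99.18 = 0.5757; after-tax cost = 5.97% × (1 − 16%) = 5.0148%.
WACC = 0.3741 × 14.0600% + 0.0502 × 7.2000% + 0.5757 × 5.0148% = 8.5080%.

8.51%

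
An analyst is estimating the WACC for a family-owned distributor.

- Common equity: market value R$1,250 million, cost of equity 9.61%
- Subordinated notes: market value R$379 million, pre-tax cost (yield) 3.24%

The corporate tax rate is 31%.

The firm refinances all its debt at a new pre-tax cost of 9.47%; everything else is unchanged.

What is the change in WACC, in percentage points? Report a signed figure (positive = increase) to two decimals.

Current WACC:
Total capital V = 1250 + 379 = 1629.
Equity: weight = 1250/1629 = 0.7673; cost = 9.61%.
Subordinated notes: weight = 379/1629 = 0.2327; after-tax cost = 3.24% × (1 − 31%) = 2.2356%.
WACC = 0.7673 × 9.6100% + 0.2327 × 2.2356% = 7.8943%.
After the change:
Total capital V = 1250 + 379 = 1629.
Equity: weight = 1250/1629 = 0.7673; cost = 9.61%.
Subordinated notes: weight = 379/1629 = 0.2327; after-tax cost = 9.47% × (1 − 31%) = 6.5343%.
WACC = 0.7673 × 9.6100% + 0.2327 × 6.5343% = 8.8944%.
Change in WACC = 8.8944% − 7.8943% = 1.0001 pp.

+1.00 pp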